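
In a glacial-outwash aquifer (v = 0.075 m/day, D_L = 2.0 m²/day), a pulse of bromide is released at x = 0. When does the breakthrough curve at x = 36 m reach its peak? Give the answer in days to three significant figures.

For the 1D instantaneous-source solution, setting ∂C/∂t = 0 at fixed x gives v²t² + 2Dt − x² = 0, so t = (√(D² + v²x²) − D)/v².
√(D² + v²x²) = √(2.0² + 0.075² × 36²) = 3.360; v² = 0.005625.
t = (3.360 − 2.0)/0.005625 = 242 days (vs. the pure-advection estimate x/v = 480 d).

242 days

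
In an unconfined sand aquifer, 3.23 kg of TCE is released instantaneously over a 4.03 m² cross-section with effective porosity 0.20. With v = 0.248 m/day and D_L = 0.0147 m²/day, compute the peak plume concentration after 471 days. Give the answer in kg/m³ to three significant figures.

0.430 kg/m³

The peak of an instantaneous 1D plume sits at x = vt; there the Gaussian factor is 1 and C_max = M/(n_e·A·√(4πDt)), where n_e·A is the pore area the mass is dissolved in.
√(4πDt) = √(4π × 0.0147 × 471) = 9.328 m, so C_max = 3.23/(0.20 × 4.03 × 9.328) = 0.430 kg/m³.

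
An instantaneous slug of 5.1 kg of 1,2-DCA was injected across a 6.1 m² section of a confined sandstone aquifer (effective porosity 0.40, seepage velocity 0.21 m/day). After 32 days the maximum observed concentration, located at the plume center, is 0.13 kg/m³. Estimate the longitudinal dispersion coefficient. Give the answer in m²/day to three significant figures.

At the plume center C_max = M/(n_e·A·√(4πDt)), so D = M²/(4πt·(n_e·A·C_max)²).
n_e·A·C_max = 0.40 × 6.1 × 0.13 = 0.3172 kg/m.
D = 5.1²/(4π × 32 × 0.3172²) = 0.643 m²/day.

0.643 m²/day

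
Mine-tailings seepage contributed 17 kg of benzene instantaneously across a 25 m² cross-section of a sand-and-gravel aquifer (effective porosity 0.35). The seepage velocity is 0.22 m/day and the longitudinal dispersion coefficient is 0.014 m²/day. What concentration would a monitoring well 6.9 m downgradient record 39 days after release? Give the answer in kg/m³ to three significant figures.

0.204 kg/m³

For an instantaneous plane source, C(x,t) = M/(n_e·A·√(4πDt)) · exp(−(x−vt)²/(4Dt)), with n_e·A the pore (flow) area.
Plume center vt = 0.22 × 39 = 8.58 m, so the well at 6.9 m is 1.68 m upgradient of the peak.
√(4πDt) = 2.619 m, giving peak height M/(n_e·A·√(4πDt)) = 17/(0.35 × 25 × 2.619) = 0.7418 kg/m³.
(x−vt)²/(4Dt) = (-1.68)²/(4 × 0.014 × 39) = 1.292; exp(−1.292) = 0.2747.
C = 0.7418 × 0.2747 = 0.204 kg/m³.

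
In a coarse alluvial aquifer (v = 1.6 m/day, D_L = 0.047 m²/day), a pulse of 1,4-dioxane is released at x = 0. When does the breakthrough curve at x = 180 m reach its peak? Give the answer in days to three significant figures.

112 days

For the 1D instantaneous-source solution, setting ∂C/∂t = 0 at fixed x gives v²t² + 2Dt − x² = 0, so t = (√(D² + v²x²) − D)/v².
√(D² + v²x²) = √(0.047² + 1.6² × 180²) = 288.0; v² = 2.56.
t = (288.0 − 0.047)/2.56 = 112 days (vs. the pure-advection estimate x/v = 112 d).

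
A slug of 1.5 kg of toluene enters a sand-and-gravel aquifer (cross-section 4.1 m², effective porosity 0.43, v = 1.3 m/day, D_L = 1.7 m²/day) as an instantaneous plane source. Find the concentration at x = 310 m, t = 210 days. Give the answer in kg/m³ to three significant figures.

For an instantaneous plane source, C(x,t) = M/(n_e·A·√(4πDt)) · exp(−(x−vt)²/(4Dt)), with n_e·A the pore (flow) area.
Plume center vt = 1.3 × 210 = 273 m, so the well at 310 m is 37 m downgradient of the peak.
√(4πDt) = 66.98 m, giving peak height M/(n_e·A·√(4πDt)) = 1.5/(0.43 × 4.1 × 66.98) = 0.01270 kg/m³.
(x−vt)²/(4Dt) = (37)²/(4 × 1.7 × 210) = 0.9587; exp(−0.9587) = 0.3834.
C = 0.01270 × 0.3834 = 0.00487 kg/m³.

0.00487 kg/m³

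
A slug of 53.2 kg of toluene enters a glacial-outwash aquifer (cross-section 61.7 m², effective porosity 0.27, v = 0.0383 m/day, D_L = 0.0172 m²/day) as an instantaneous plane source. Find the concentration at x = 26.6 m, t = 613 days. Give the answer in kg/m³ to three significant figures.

0.220 kg/m³

For an instantaneous plane source, C(x,t) = M/(n_e·A·√(4πDt)) · exp(−(x−vt)²/(4Dt)), with n_e·A the pore (flow) area.
Plume center vt = 0.0383 × 613 = 23.4779 m, so the well at 26.6 m is 3.1221 m downgradient of the peak.
√(4πDt) = 11.51 m, giving peak height M/(n_e·A·√(4πDt)) = 53.2/(0.27 × 61.7 × 11.51) = 0.2775 kg/m³.
(x−vt)²/(4Dt) = (3.1221)²/(4 × 0.0172 × 613) = 0.2311; exp(−0.2311) = 0.7937.
C = 0.2775 × 0.7937 = 0.220 kg/m³.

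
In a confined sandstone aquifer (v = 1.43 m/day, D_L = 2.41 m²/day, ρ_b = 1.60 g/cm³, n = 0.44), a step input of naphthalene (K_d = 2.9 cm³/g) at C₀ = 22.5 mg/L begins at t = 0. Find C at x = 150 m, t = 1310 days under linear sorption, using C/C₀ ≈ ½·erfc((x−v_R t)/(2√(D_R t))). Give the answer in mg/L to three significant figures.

15.7 mg/L

Retardation factor R = 1 + ρ_b·K_d/n = 1 + 1.60 × 2.9/0.44 = 11.55.
Sorption retards both mechanisms: v_R = v/R = 0.1238 m/day, D_R = D/R = 0.2087 m²/day.
v_R·t = 0.1238 × 1310 = 162.178 m; 2√(D_R t) = 33.07 m; argument = (150 − 162.178)/33.07 = -0.3682.
C = C₀ × ½·erfc(-0.3682) = 22.5 × 0.6987 = 15.7 mg/L.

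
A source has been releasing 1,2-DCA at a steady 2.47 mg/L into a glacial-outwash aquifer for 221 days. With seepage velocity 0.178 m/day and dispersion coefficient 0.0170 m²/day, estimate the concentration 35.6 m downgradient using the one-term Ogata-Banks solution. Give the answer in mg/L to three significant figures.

2.26 mg/L

For a continuous step input, C/C₀ ≈ ½·erfc((x−vt)/(2√(Dt))).
vt = 0.178 × 221 = 39.338 m and 2√(Dt) = 2√(0.0170 × 221) = 3.877 m.
Argument (x−vt)/(2√(Dt)) = (35.6 − 39.338)/3.877 = -0.9641; ½·erfc(-0.9641) = 0.9136.
C = 2.47 × 0.9136 = 2.26 mg/L.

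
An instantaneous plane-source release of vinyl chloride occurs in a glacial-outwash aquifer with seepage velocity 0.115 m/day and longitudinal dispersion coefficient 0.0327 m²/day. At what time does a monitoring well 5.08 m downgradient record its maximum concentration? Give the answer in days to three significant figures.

For the 1D instantaneous-source solution, setting ∂C/∂t = 0 at fixed x gives v²t² + 2Dt − x² = 0, so t = (√(D² + v²x²) − D)/v².
√(D² + v²x²) = √(0.0327² + 0.115² × 5.08²) = 0.5851; v² = 0.013225.
t = (0.5851 − 0.0327)/0.013225 = 41.8 days (vs. the pure-advection estimate x/v = 44.2 d).

41.8 days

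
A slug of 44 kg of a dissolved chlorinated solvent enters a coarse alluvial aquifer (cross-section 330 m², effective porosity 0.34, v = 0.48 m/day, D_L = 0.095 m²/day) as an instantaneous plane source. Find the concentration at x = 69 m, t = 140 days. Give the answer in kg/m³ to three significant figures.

0.0285 kg/m³

For an instantaneous plane source, C(x,t) = M/(n_e·A·√(4πDt)) · exp(−(x−vt)²/(4Dt)), with n_e·A the pore (flow) area.
Plume center vt = 0.48 × 140 = 67.2 m, so the well at 69 m is 1.8 m downgradient of the peak.
√(4πDt) = 12.93 m, giving peak height M/(n_e·A·√(4πDt)) = 44/(0.34 × 330 × 12.93) = 0.03033 kg/m³.
(x−vt)²/(4Dt) = (1.8)²/(4 × 0.095 × 140) = 0.06090; exp(−0.06090) = 0.9409.
C = 0.03033 × 0.9409 = 0.0285 kg/m³.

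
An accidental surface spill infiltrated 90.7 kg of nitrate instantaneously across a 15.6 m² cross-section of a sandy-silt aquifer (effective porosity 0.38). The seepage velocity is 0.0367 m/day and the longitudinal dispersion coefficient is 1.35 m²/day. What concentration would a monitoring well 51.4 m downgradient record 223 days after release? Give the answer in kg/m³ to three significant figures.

0.0527 kg/m³

For an instantaneous plane source, C(x,t) = M/(n_e·A·√(4πDt)) · exp(−(x−vt)²/(4Dt)), with n_e·A the pore (flow) area.
Plume center vt = 0.0367 × 223 = 8.1841 m, so the well at 51.4 m is 43.2159 m downgradient of the peak.
√(4πDt) = 61.51 m, giving peak height M/(n_e·A·√(4πDt)) = 90.7/(0.38 × 15.6 × 61.51) = 0.2487 kg/m³.
(x−vt)²/(4Dt) = (43.2159)²/(4 × 1.35 × 223) = 1.551; exp(−1.551) = 0.2120.
C = 0.2487 × 0.2120 = 0.0527 kg/m³.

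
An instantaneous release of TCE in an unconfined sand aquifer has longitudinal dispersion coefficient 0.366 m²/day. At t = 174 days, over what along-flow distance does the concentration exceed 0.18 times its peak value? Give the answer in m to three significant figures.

The plume is Gaussian with σ = √(2Dt) = √(2 × 0.366 × 174) = 11.29 m.
C/C_peak = exp(−Δx²/(2σ²)) = 0.18 ⇒ Δx = σ·√(−2 ln 0.18) = 11.29 × 1.852 = 20.91 m.
Width = 2Δx = 41.8 m.

41.8 m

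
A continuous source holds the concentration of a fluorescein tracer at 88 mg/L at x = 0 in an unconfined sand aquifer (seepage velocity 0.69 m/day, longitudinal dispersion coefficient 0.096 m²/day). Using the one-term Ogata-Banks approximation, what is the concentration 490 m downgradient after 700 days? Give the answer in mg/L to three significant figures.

24.0 mg/L

For a continuous step input, C/C₀ ≈ ½·erfc((x−vt)/(2√(Dt))).
vt = 0.69 × 700 = 483 m and 2√(Dt) = 2√(0.096 × 700) = 16.40 m.
Argument (x−vt)/(2√(Dt)) = (490 − 483)/16.40 = 0.4268; ½·erfc(0.4268) = 0.2731.
C = 88 × 0.2731 = 24.0 mg/L.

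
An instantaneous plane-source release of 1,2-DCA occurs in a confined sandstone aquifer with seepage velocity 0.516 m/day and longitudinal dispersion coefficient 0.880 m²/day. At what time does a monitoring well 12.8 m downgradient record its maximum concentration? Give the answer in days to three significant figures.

21.7 days

For the 1D instantaneous-source solution, setting ∂C/∂t = 0 at fixed x gives v²t² + 2Dt − x² = 0, so t = (√(D² + v²x²) − D)/v².
√(D² + v²x²) = √(0.880² + 0.516² × 12.8²) = 6.663; v² = 0.266256.
t = (6.663 − 0.880)/0.266256 = 21.7 days (vs. the pure-advection estimate x/v = 24.8 d).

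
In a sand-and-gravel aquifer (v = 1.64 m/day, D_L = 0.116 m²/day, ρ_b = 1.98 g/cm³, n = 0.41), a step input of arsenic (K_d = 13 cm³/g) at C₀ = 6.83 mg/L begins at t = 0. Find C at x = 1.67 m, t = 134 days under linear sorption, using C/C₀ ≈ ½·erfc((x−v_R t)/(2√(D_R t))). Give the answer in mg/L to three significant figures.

6.79 mg/L

Retardation factor R = 1 + ρ_b·K_d/n = 1 + 1.98 × 13/0.41 = 63.78.
Sorption retards both mechanisms: v_R = v/R = 0.02571 m/day, D_R = D/R = 0.001819 m²/day.
v_R·t = 0.02571 × 134 = 3.44514 m; 2√(D_R t) = 0.9874 m; argument = (1.67 − 3.44514)/0.9874 = -1.798.
C = C₀ × ½·erfc(-1.798) = 6.83 × 0.9945 = 6.79 mg/L.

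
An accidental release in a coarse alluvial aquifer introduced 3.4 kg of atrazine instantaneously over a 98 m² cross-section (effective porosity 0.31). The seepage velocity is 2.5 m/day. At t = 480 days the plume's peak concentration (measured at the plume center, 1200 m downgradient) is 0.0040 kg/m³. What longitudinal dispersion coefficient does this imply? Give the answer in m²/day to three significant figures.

At the plume center C_max = M/(n_e·A·√(4πDt)), so D = M²/(4πt·(n_e·A·C_max)²).
n_e·A·C_max = 0.31 × 98 × 0.0040 = 0.1215 kg/m.
D = 3.4²/(4π × 480 × 0.1215²) = 0.130 m²/day.

0.130 m²/day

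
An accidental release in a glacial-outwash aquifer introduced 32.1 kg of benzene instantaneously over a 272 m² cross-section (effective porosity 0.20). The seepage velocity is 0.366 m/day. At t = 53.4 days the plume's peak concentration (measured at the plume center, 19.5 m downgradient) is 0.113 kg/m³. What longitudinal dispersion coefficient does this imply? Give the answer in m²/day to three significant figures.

At the plume center C_max = M/(n_e·A·√(4πDt)), so D = M²/(4πt·(n_e·A·C_max)²).
n_e·A·C_max = 0.20 × 272 × 0.113 = 6.147 kg/m.
D = 32.1²/(4π × 53.4 × 6.147²) = 0.0406 m²/day.

0.0406 m²/day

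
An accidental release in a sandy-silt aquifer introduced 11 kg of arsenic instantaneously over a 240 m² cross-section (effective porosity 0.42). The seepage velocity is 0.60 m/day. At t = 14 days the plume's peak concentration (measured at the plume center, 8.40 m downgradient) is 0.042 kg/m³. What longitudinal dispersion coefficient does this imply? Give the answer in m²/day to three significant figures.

0.0384 m²/day

At the plume center C_max = M/(n_e·A·√(4πDt)), so D = M²/(4πt·(n_e·A·C_max)²).
n_e·A·C_max = 0.42 × 240 × 0.042 = 4.234 kg/m.
D = 11²/(4π × 14 × 4.234²) = 0.0384 m²/day.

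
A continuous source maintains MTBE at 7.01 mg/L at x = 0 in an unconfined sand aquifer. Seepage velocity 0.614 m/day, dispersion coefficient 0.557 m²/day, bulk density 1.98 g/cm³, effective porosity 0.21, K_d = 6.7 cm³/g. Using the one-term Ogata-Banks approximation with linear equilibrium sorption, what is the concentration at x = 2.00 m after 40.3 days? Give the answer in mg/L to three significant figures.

0.188 mg/L

Retardation factor R = 1 + ρ_b·K_d/n = 1 + 1.98 × 6.7/0.21 = 64.17.
Sorption retards both mechanisms: v_R = v/R = 0.009568 m/day, D_R = D/R = 0.008680 m²/day.
v_R·t = 0.009568 × 40.3 = 0.3855904 m; 2√(D_R t) = 1.183 m; argument = (2.00 − 0.3855904)/1.183 = 1.365.
C = C₀ × ½·erfc(1.365) = 7.01 × 0.02678 = 0.188 mg/L.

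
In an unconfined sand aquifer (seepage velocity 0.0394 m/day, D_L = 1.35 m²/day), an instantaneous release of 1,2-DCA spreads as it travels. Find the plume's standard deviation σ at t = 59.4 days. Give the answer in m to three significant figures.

Dispersive spreading gives a Gaussian with σ² = 2Dt; advection only shifts the center.
σ = √(2 × 1.35 × 59.4) = 12.7 m.

12.7 m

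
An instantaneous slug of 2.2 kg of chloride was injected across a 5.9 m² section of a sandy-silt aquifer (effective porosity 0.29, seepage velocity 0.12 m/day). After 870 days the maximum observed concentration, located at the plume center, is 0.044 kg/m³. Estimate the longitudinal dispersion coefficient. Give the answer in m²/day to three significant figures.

0.0781 m²/day

At the plume center C_max = M/(n_e·A·√(4πDt)), so D = M²/(4πt·(n_e·A·C_max)²).
n_e·A·C_max = 0.29 × 5.9 × 0.044 = 0.07528 kg/m.
D = 2.2²/(4π × 870 × 0.07528²) = 0.0781 m²/day.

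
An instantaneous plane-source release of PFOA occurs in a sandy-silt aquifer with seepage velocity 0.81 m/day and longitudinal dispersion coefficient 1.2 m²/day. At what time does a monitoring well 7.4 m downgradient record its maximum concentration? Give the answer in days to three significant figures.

For the 1D instantaneous-source solution, setting ∂C/∂t = 0 at fixed x gives v²t² + 2Dt − x² = 0, so t = (√(D² + v²x²) − D)/v².
√(D² + v²x²) = √(1.2² + 0.81² × 7.4²) = 6.113; v² = 0.6561.
t = (6.113 − 1.2)/0.6561 = 7.49 days (vs. the pure-advection estimate x/v = 9.14 d).

7.49 days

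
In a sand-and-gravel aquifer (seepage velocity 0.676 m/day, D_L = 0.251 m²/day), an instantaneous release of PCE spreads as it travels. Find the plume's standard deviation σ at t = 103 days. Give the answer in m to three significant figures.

7.19 m

Dispersive spreading gives a Gaussian with σ² = 2Dt; advection only shifts the center.
σ = √(2 × 0.251 × 103) = 7.19 m.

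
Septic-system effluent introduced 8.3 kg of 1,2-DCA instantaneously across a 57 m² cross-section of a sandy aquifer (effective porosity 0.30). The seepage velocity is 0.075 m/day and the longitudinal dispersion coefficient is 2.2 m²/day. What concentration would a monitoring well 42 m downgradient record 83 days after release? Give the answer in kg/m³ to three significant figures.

For an instantaneous plane source, C(x,t) = M/(n_e·A·√(4πDt)) · exp(−(x−vt)²/(4Dt)), with n_e·A the pore (flow) area.
Plume center vt = 0.075 × 83 = 6.225 m, so the well at 42 m is 35.775 m downgradient of the peak.
√(4πDt) = 47.90 m, giving peak height M/(n_e·A·√(4πDt)) = 8.3/(0.30 × 57 × 47.90) = 0.01013 kg/m³.
(x−vt)²/(4Dt) = (35.775)²/(4 × 2.2 × 83) = 1.752; exp(−1.752) = 0.1734.
C = 0.01013 × 0.1734 = 0.00176 kg/m³.

0.00176 kg/m³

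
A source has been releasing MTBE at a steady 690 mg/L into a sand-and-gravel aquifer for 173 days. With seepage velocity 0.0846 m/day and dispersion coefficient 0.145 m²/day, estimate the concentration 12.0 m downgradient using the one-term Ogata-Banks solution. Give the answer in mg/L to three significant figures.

For a continuous step input, C/C₀ ≈ ½·erfc((x−vt)/(2√(Dt))).
vt = 0.0846 × 173 = 14.6358 m and 2√(Dt) = 2√(0.145 × 173) = 10.02 m.
Argument (x−vt)/(2√(Dt)) = (12.0 − 14.6358)/10.02 = -0.2631; ½·erfc(-0.2631) = 0.6451.
C = 690 × 0.6451 = 445 mg/L.

445 mg/L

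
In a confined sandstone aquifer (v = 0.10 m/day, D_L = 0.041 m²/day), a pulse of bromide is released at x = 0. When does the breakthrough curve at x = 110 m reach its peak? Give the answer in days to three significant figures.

1100 days

For the 1D instantaneous-source solution, setting ∂C/∂t = 0 at fixed x gives v²t² + 2Dt − x² = 0, so t = (√(D² + v²x²) − D)/v².
√(D² + v²x²) = √(0.041² + 0.10² × 110²) = 11.00; v² = 0.01.
t = (11.00 − 0.041)/0.01 = 1100 days (vs. the pure-advection estimate x/v = 1100 d).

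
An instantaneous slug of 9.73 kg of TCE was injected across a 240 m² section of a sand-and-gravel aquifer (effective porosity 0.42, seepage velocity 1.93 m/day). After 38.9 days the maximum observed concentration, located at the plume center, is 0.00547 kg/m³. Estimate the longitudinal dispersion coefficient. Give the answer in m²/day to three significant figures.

At the plume center C_max = M/(n_e·A·√(4πDt)), so D = M²/(4πt·(n_e·A·C_max)²).
n_e·A·C_max = 0.42 × 240 × 0.00547 = 0.5514 kg/m.
D = 9.73²/(4π × 38.9 × 0.5514²) = 0.637 m²/day.

0.637 m²/day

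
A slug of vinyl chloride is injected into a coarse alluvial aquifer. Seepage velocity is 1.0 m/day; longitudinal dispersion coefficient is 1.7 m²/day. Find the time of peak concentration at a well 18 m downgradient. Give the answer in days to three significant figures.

16.4 days

For the 1D instantaneous-source solution, setting ∂C/∂t = 0 at fixed x gives v²t² + 2Dt − x² = 0, so t = (√(D² + v²x²) − D)/v².
√(D² + v²x²) = √(1.7² + 1.0² × 18²) = 18.08; v² = 1.
t = (18.08 − 1.7)/1 = 16.4 days (vs. the pure-advection estimate x/v = 18.0 d).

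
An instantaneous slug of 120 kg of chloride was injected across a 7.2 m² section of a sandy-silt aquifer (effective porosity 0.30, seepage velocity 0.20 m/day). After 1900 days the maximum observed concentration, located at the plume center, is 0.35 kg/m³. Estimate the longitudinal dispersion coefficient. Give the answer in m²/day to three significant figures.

At the plume center C_max = M/(n_e·A·√(4πDt)), so D = M²/(4πt·(n_e·A·C_max)²).
n_e·A·C_max = 0.30 × 7.2 × 0.35 = 0.7560 kg/m.
D = 120²/(4π × 1900 × 0.7560²) = 1.06 m²/day.

1.06 m²/day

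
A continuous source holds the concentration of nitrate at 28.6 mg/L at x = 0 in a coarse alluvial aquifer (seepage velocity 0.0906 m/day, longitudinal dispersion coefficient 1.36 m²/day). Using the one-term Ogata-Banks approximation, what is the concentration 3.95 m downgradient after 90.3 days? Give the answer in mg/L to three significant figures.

17.3 mg/L

For a continuous step input, C/C₀ ≈ ½·erfc((x−vt)/(2√(Dt))).
vt = 0.0906 × 90.3 = 8.18118 m and 2√(Dt) = 2√(1.36 × 90.3) = 22.16 m.
Argument (x−vt)/(2√(Dt)) = (3.95 − 8.18118)/22.16 = -0.1909; ½·erfc(-0.1909) = 0.6064.
C = 28.6 × 0.6064 = 17.3 mg/L.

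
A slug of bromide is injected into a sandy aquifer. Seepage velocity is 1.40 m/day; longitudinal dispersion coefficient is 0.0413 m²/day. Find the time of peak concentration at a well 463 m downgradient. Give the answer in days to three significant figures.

For the 1D instantaneous-source solution, setting ∂C/∂t = 0 at fixed x gives v²t² + 2Dt − x² = 0, so t = (√(D² + v²x²) − D)/v².
√(D² + v²x²) = √(0.0413² + 1.40² × 463²) = 648.2; v² = 1.96.
t = (648.2 − 0.0413)/1.96 = 331 days (vs. the pure-advection estimate x/v = 331 d).

331 days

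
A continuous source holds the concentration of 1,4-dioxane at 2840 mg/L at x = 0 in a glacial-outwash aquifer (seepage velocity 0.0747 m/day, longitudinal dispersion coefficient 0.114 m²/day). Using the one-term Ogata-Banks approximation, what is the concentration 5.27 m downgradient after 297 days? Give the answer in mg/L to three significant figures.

For a continuous step input, C/C₀ ≈ ½·erfc((x−vt)/(2√(Dt))).
vt = 0.0747 × 297 = 22.1859 m and 2√(Dt) = 2√(0.114 × 297) = 11.64 m.
Argument (x−vt)/(2√(Dt)) = (5.27 − 22.1859)/11.64 = -1.453; ½·erfc(-1.453) = 0.9801.
C = 2840 × 0.9801 = 2780 mg/L.

2780 mg/L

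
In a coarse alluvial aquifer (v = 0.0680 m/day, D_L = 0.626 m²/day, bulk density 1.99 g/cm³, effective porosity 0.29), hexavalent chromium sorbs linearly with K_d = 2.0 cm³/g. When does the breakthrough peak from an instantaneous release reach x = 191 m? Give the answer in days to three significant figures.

Retardation factor R = 1 + ρ_b·K_d/n = 1 + 1.99 × 2.0/0.29 = 14.72.
Sorption retards both mechanisms: v_R = v/R = 0.004620 m/day, D_R = D/R = 0.04253 m²/day.
Peak time from v_R²t² + 2D_R t − x² = 0: t = (√(D_R² + v_R²x²) − D_R)/v_R².
√(D_R² + v_R²x²) = √(0.04253² + 0.004620² × 191²) = 0.8834; v_R² = 2.134e-05.
t = (0.8834 − 0.04253)/2.134e-05 = 39400 days.

39400 days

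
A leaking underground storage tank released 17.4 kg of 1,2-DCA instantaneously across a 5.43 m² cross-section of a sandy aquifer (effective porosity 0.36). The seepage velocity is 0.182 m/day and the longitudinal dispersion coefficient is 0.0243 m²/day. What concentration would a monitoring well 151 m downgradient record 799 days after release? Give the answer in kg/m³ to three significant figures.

For an instantaneous plane source, C(x,t) = M/(n_e·A·√(4πDt)) · exp(−(x−vt)²/(4Dt)), with n_e·A the pore (flow) area.
Plume center vt = 0.182 × 799 = 145.418 m, so the well at 151 m is 5.582 m downgradient of the peak.
√(4πDt) = 15.62 m, giving peak height M/(n_e·A·√(4πDt)) = 17.4/(0.36 × 5.43 × 15.62) = 0.5699 kg/m³.
(x−vt)²/(4Dt) = (5.582)²/(4 × 0.0243 × 799) = 0.4012; exp(−0.4012) = 0.6695.
C = 0.5699 × 0.6695 = 0.382 kg/m³.

0.382 kg/m³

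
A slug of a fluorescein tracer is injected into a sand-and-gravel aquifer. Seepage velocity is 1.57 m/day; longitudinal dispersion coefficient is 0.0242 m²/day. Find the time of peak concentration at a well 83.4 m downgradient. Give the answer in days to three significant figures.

53.1 days

For the 1D instantaneous-source solution, setting ∂C/∂t = 0 at fixed x gives v²t² + 2Dt − x² = 0, so t = (√(D² + v²x²) − D)/v².
√(D² + v²x²) = √(0.0242² + 1.57² × 83.4²) = 130.9; v² = 2.4649.
t = (130.9 − 0.0242)/2.4649 = 53.1 days (vs. the pure-advection estimate x/v = 53.1 d).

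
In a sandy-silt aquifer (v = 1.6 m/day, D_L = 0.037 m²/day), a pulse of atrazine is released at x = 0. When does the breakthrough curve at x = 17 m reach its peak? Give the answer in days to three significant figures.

For the 1D instantaneous-source solution, setting ∂C/∂t = 0 at fixed x gives v²t² + 2Dt − x² = 0, so t = (√(D² + v²x²) − D)/v².
√(D² + v²x²) = √(0.037² + 1.6² × 17²) = 27.20; v² = 2.56.
t = (27.20 − 0.037)/2.56 = 10.6 days (vs. the pure-advection estimate x/v = 10.6 d).

10.6 days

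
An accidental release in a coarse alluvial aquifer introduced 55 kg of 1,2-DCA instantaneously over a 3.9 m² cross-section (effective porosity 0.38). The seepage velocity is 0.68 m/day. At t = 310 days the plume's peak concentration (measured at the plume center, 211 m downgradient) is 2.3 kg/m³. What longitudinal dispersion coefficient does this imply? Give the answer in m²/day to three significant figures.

At the plume center C_max = M/(n_e·A·√(4πDt)), so D = M²/(4πt·(n_e·A·C_max)²).
n_e·A·C_max = 0.38 × 3.9 × 2.3 = 3.409 kg/m.
D = 55²/(4π × 310 × 3.409²) = 0.0668 m²/day.

0.0668 m²/day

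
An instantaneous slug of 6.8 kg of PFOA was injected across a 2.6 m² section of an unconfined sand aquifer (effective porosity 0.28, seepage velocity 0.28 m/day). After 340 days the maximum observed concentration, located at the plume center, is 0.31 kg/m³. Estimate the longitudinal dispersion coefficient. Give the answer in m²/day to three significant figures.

At the plume center C_max = M/(n_e·A·√(4πDt)), so D = M²/(4πt·(n_e·A·C_max)²).
n_e·A·C_max = 0.28 × 2.6 × 0.31 = 0.2257 kg/m.
D = 6.8²/(4π × 340 × 0.2257²) = 0.212 m²/day.

0.212 m²/day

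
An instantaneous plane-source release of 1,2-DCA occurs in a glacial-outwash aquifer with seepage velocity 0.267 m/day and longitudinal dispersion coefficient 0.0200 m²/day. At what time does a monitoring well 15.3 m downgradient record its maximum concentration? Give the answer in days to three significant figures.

57.0 days

For the 1D instantaneous-source solution, setting ∂C/∂t = 0 at fixed x gives v²t² + 2Dt − x² = 0, so t = (√(D² + v²x²) − D)/v².
√(D² + v²x²) = √(0.0200² + 0.267² × 15.3²) = 4.085; v² = 0.071289.
t = (4.085 − 0.0200)/0.071289 = 57.0 days (vs. the pure-advection estimate x/v = 57.3 d).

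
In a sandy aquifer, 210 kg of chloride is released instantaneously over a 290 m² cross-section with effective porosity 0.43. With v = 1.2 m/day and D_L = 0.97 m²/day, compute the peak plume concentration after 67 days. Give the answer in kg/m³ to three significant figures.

The peak of an instantaneous 1D plume sits at x = vt; there the Gaussian factor is 1 and C_max = M/(n_e·A·√(4πDt)), where n_e·A is the pore area the mass is dissolved in.
√(4πDt) = √(4π × 0.97 × 67) = 28.58 m, so C_max = 210/(0.43 × 290 × 28.58) = 0.0589 kg/m³.

0.0589 kg/m³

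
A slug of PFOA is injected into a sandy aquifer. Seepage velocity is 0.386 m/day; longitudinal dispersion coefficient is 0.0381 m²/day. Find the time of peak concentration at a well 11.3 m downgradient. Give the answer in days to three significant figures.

For the 1D instantaneous-source solution, setting ∂C/∂t = 0 at fixed x gives v²t² + 2Dt − x² = 0, so t = (√(D² + v²x²) − D)/v².
√(D² + v²x²) = √(0.0381² + 0.386² × 11.3²) = 4.362; v² = 0.148996.
t = (4.362 − 0.0381)/0.148996 = 29.0 days (vs. the pure-advection estimate x/v = 29.3 d).

29.0 days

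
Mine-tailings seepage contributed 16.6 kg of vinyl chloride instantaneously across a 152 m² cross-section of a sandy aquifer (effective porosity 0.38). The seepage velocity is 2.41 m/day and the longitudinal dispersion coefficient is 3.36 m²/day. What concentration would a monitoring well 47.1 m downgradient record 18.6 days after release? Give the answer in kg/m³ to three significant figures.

0.0100 kg/m³

For an instantaneous plane source, C(x,t) = M/(n_e·A·√(4πDt)) · exp(−(x−vt)²/(4Dt)), with n_e·A the pore (flow) area.
Plume center vt = 2.41 × 18.6 = 44.826 m, so the well at 47.1 m is 2.274 m downgradient of the peak.
√(4πDt) = 28.02 m, giving peak height M/(n_e·A·√(4πDt)) = 16.6/(0.38 × 152 × 28.02) = 0.01026 kg/m³.
(x−vt)²/(4Dt) = (2.274)²/(4 × 3.36 × 18.6) = 0.02069; exp(−0.02069) = 0.9795.
C = 0.01026 × 0.9795 = 0.0100 kg/m³.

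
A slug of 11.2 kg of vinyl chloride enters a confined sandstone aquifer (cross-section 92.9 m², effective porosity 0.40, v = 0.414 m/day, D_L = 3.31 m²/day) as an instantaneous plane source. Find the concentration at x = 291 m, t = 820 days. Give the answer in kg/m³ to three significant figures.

0.00131 kg/m³

For an instantaneous plane source, C(x,t) = M/(n_e·A·√(4πDt)) · exp(−(x−vt)²/(4Dt)), with n_e·A the pore (flow) area.
Plume center vt = 0.414 × 820 = 339.48 m, so the well at 291 m is 48.48 m upgradient of the peak.
√(4πDt) = 184.7 m, giving peak height M/(n_e·A·√(4πDt)) = 11.2/(0.40 × 92.9 × 184.7) = 0.001632 kg/m³.
(x−vt)²/(4Dt) = (-48.48)²/(4 × 3.31 × 820) = 0.2165; exp(−0.2165) = 0.8053.
C = 0.001632 × 0.8053 = 0.00131 kg/m³.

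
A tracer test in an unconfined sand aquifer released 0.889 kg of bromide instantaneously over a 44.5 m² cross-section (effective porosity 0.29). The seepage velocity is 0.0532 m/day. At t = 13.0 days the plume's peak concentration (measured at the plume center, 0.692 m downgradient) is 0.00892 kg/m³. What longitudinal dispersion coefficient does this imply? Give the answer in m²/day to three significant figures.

0.365 m²/day

At the plume center C_max = M/(n_e·A·√(4πDt)), so D = M²/(4πt·(n_e·A·C_max)²).
n_e·A·C_max = 0.29 × 44.5 × 0.00892 = 0.1151 kg/m.
D = 0.889²/(4π × 13.0 × 0.1151²) = 0.365 m²/day.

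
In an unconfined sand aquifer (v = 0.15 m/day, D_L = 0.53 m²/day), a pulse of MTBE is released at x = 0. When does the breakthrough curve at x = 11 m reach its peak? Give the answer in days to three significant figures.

53.5 days

For the 1D instantaneous-source solution, setting ∂C/∂t = 0 at fixed x gives v²t² + 2Dt − x² = 0, so t = (√(D² + v²x²) − D)/v².
√(D² + v²x²) = √(0.53² + 0.15² × 11²) = 1.733; v² = 0.0225.
t = (1.733 − 0.53)/0.0225 = 53.5 days (vs. the pure-advection estimate x/v = 73.3 d).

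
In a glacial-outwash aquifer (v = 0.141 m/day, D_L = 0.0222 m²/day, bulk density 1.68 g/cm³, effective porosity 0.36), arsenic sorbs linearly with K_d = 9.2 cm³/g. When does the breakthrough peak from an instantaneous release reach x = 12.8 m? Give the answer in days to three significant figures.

3940 days

Retardation factor R = 1 + ρ_b·K_d/n = 1 + 1.68 × 9.2/0.36 = 43.93.
Sorption retards both mechanisms: v_R = v/R = 0.003210 m/day, D_R = D/R = 0.0005053 m²/day.
Peak time from v_R²t² + 2D_R t − x² = 0: t = (√(D_R² + v_R²x²) − D_R)/v_R².
√(D_R² + v_R²x²) = √(0.0005053² + 0.003210² × 12.8²) = 0.04109; v_R² = 1.030e-05.
t = (0.04109 − 0.0005053)/1.030e-05 = 3940 days.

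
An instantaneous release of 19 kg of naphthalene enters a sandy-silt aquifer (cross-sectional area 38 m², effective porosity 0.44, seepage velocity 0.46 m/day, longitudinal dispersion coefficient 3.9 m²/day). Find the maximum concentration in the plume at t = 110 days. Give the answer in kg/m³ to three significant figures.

0.0155 kg/m³

The peak of an instantaneous 1D plume sits at x = vt; there the Gaussian factor is 1 and C_max = M/(n_e·A·√(4πDt)), where n_e·A is the pore area the mass is dissolved in.
√(4πDt) = √(4π × 3.9 × 110) = 73.42 m, so C_max = 19/(0.44 × 38 × 73.42) = 0.0155 kg/m³.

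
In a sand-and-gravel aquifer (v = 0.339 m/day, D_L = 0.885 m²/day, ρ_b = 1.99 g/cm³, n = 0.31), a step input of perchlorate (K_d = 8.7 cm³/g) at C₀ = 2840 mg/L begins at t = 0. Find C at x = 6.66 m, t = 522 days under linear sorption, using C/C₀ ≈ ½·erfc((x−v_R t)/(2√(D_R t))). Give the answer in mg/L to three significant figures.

538 mg/L

Retardation factor R = 1 + ρ_b·K_d/n = 1 + 1.99 × 8.7/0.31 = 56.85.
Sorption retards both mechanisms: v_R = v/R = 0.005963 m/day, D_R = D/R = 0.01557 m²/day.
v_R·t = 0.005963 × 522 = 3.112686 m; 2√(D_R t) = 5.702 m; argument = (6.66 − 3.112686)/5.702 = 0.6221.
C = C₀ × ½·erfc(0.6221) = 2840 × 0.1895 = 538 mg/L.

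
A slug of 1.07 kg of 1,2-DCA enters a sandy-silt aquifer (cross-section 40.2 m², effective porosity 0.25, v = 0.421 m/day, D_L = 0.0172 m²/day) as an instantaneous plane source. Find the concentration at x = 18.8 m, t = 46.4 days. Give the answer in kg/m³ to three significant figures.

For an instantaneous plane source, C(x,t) = M/(n_e·A·√(4πDt)) · exp(−(x−vt)²/(4Dt)), with n_e·A the pore (flow) area.
Plume center vt = 0.421 × 46.4 = 19.5344 m, so the well at 18.8 m is 0.7344 m upgradient of the peak.
√(4πDt) = 3.167 m, giving peak height M/(n_e·A·√(4πDt)) = 1.07/(0.25 × 40.2 × 3.167) = 0.03362 kg/m³.
(x−vt)²/(4Dt) = (-0.7344)²/(4 × 0.0172 × 46.4) = 0.1690; exp(−0.1690) = 0.8445.
C = 0.03362 × 0.8445 = 0.0284 kg/m³.

0.0284 kg/m³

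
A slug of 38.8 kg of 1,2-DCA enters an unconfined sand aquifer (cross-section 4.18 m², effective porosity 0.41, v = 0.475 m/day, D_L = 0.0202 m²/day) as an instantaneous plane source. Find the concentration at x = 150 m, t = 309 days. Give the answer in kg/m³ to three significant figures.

1.69 kg/m³

For an instantaneous plane source, C(x,t) = M/(n_e·A·√(4πDt)) · exp(−(x−vt)²/(4Dt)), with n_e·A the pore (flow) area.
Plume center vt = 0.475 × 309 = 146.775 m, so the well at 150 m is 3.225 m downgradient of the peak.
√(4πDt) = 8.856 m, giving peak height M/(n_e·A·√(4πDt)) = 38.8/(0.41 × 4.18 × 8.856) = 2.556 kg/m³.
(x−vt)²/(4Dt) = (3.225)²/(4 × 0.0202 × 309) = 0.4166; exp(−0.4166) = 0.6593.
C = 2.556 × 0.6593 = 1.69 kg/m³.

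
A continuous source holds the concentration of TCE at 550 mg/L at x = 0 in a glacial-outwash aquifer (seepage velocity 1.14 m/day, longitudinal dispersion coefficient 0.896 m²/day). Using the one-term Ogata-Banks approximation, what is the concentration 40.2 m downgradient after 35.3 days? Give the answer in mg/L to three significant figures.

For a continuous step input, C/C₀ ≈ ½·erfc((x−vt)/(2√(Dt))).
vt = 1.14 × 35.3 = 40.242 m and 2√(Dt) = 2√(0.896 × 35.3) = 11.25 m.
Argument (x−vt)/(2√(Dt)) = (40.2 − 40.242)/11.25 = -0.003733; ½·erfc(-0.003733) = 0.5021.
C = 550 × 0.5021 = 276 mg/L.

276 mg/L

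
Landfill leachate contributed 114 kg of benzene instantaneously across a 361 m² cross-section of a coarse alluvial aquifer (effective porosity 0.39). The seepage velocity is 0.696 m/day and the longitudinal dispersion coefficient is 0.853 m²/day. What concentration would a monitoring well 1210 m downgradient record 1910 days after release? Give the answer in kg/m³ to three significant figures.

0.000636 kg/m³

For an instantaneous plane source, C(x,t) = M/(n_e·A·√(4πDt)) · exp(−(x−vt)²/(4Dt)), with n_e·A the pore (flow) area.
Plume center vt = 0.696 × 1910 = 1329.36 m, so the well at 1210 m is 119.36 m upgradient of the peak.
√(4πDt) = 143.1 m, giving peak height M/(n_e·A·√(4πDt)) = 114/(0.39 × 361 × 143.1) = 0.005658 kg/m³.
(x−vt)²/(4Dt) = (-119.36)²/(4 × 0.853 × 1910) = 2.186; exp(−2.186) = 0.1124.
C = 0.005658 × 0.1124 = 0.000636 kg/m³.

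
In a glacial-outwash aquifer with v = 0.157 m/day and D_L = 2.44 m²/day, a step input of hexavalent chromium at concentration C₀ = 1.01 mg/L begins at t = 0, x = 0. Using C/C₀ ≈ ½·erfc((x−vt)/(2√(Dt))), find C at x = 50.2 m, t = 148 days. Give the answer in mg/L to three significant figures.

0.159 mg/L

For a continuous step input, C/C₀ ≈ ½·erfc((x−vt)/(2√(Dt))).
vt = 0.157 × 148 = 23.236 m and 2√(Dt) = 2√(2.44 × 148) = 38.01 m.
Argument (x−vt)/(2√(Dt)) = (50.2 − 23.236)/38.01 = 0.7094; ½·erfc(0.7094) = 0.1579.
C = 1.01 × 0.1579 = 0.159 mg/L.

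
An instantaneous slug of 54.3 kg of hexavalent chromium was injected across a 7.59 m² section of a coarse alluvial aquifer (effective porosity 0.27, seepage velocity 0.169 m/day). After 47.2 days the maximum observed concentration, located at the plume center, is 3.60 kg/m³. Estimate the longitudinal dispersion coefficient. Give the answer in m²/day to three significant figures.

0.0913 m²/day

At the plume center C_max = M/(n_e·A·√(4πDt)), so D = M²/(4πt·(n_e·A·C_max)²).
n_e·A·C_max = 0.27 × 7.59 × 3.60 = 7.377 kg/m.
D = 54.3²/(4π × 47.2 × 7.377²) = 0.0913 m²/day.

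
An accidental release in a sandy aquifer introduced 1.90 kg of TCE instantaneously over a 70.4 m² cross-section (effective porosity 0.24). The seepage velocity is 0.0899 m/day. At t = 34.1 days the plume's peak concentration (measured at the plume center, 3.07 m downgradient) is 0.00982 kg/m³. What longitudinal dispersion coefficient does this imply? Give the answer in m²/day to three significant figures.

0.306 m²/day

At the plume center C_max = M/(n_e·A·√(4πDt)), so D = M²/(4πt·(n_e·A·C_max)²).
n_e·A·C_max = 0.24 × 70.4 × 0.00982 = 0.1659 kg/m.
D = 1.90²/(4π × 34.1 × 0.1659²) = 0.306 m²/day.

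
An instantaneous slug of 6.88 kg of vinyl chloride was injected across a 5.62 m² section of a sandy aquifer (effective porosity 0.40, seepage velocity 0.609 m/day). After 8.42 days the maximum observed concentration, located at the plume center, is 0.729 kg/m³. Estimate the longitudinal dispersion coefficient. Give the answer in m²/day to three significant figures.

0.167 m²/day

At the plume center C_max = M/(n_e·A·√(4πDt)), so D = M²/(4πt·(n_e·A·C_max)²).
n_e·A·C_max = 0.40 × 5.62 × 0.729 = 1.639 kg/m.
D = 6.88²/(4π × 8.42 × 1.639²) = 0.167 m²/day.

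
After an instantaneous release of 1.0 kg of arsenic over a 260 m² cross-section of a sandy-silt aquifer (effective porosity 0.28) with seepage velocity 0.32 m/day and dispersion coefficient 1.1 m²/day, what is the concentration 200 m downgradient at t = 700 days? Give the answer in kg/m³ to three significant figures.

0.000116 kg/m³

For an instantaneous plane source, C(x,t) = M/(n_e·A·√(4πDt)) · exp(−(x−vt)²/(4Dt)), with n_e·A the pore (flow) area.
Plume center vt = 0.32 × 700 = 224 m, so the well at 200 m is 24 m upgradient of the peak.
√(4πDt) = 98.37 m, giving peak height M/(n_e·A·√(4πDt)) = 1.0/(0.28 × 260 × 98.37) = 0.0001396 kg/m³.
(x−vt)²/(4Dt) = (-24)²/(4 × 1.1 × 700) = 0.1870; exp(−0.1870) = 0.8294.
C = 0.0001396 × 0.8294 = 0.000116 kg/m³.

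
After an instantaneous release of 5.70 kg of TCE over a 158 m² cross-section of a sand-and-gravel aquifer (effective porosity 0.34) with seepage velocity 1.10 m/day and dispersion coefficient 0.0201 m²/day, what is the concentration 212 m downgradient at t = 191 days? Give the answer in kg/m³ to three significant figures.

For an instantaneous plane source, C(x,t) = M/(n_e·A·√(4πDt)) · exp(−(x−vt)²/(4Dt)), with n_e·A the pore (flow) area.
Plume center vt = 1.10 × 191 = 210.1 m, so the well at 212 m is 1.9 m downgradient of the peak.
√(4πDt) = 6.946 m, giving peak height M/(n_e·A·√(4πDt)) = 5.70/(0.34 × 158 × 6.946) = 0.01528 kg/m³.
(x−vt)²/(4Dt) = (1.9)²/(4 × 0.0201 × 191) = 0.2351; exp(−0.2351) = 0.7905.
C = 0.01528 × 0.7905 = 0.0121 kg/m³.

0.0121 kg/m³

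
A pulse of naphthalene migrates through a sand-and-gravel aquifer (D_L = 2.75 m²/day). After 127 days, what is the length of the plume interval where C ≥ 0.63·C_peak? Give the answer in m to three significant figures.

50.8 m

The plume is Gaussian with σ = √(2Dt) = √(2 × 2.75 × 127) = 26.43 m.
C/C_peak = exp(−Δx²/(2σ²)) = 0.63 ⇒ Δx = σ·√(−2 ln 0.63) = 26.43 × 0.9613 = 25.41 m.
Width = 2Δx = 50.8 m.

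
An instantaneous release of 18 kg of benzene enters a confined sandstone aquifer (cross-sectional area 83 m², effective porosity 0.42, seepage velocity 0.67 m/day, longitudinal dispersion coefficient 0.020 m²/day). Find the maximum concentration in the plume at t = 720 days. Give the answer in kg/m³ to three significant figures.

0.0384 kg/m³

The peak of an instantaneous 1D plume sits at x = vt; there the Gaussian factor is 1 and C_max = M/(n_e·A·√(4πDt)), where n_e·A is the pore area the mass is dissolved in.
√(4πDt) = √(4π × 0.020 × 720) = 13.45 m, so C_max = 18/(0.42 × 83 × 13.45) = 0.0384 kg/m³.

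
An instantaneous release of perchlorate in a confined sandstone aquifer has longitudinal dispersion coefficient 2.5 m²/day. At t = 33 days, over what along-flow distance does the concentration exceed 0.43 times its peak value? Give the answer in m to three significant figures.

33.4 m

The plume is Gaussian with σ = √(2Dt) = √(2 × 2.5 × 33) = 12.85 m.
C/C_peak = exp(−Δx²/(2σ²)) = 0.43 ⇒ Δx = σ·√(−2 ln 0.43) = 12.85 × 1.299 = 16.69 m.
Width = 2Δx = 33.4 m.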